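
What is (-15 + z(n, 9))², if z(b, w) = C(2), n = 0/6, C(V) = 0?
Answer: 225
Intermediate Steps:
n = 0 (n = 0*(⅙) = 0)
z(b, w) = 0
(-15 + z(n, 9))² = (-15 + 0)² = (-15)² = 225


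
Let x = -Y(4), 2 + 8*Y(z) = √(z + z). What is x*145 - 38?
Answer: -7/4 - 145*√2/4 ≈ -53.015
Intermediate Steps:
Y(z) = -¼ + √2*√z/8 (Y(z) = -¼ + √(z + z)/8 = -¼ + √(2*z)/8 = -¼ + (√2*√z)/8 = -¼ + √2*√z/8)
x = ¼ - √2/4 (x = -(-¼ + √2*√4/8) = -(-¼ + (⅛)*√2*2) = -(-¼ + √2/4) = ¼ - √2/4 ≈ -0.10355)
x*145 - 38 = (¼ - √2/4)*145 - 38 = (145/4 - 145*√2/4) - 38 = -7/4 - 145*√2/4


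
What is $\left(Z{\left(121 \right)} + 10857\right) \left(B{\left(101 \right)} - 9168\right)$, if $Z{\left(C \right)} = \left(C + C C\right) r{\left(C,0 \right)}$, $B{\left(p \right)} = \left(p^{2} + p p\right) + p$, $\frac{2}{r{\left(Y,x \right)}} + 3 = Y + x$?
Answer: $\frac{7428108875}{59} \approx 1.259 \cdot 10^{8}$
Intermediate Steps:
$r{\left(Y,x \right)} = \frac{2}{-3 + Y + x}$ ($r{\left(Y,x \right)} = \frac{2}{-3 + \left(Y + x\right)} = \frac{2}{-3 + Y + x}$)
$B{\left(p \right)} = p + 2 p^{2}$ ($B{\left(p \right)} = \left(p^{2} + p^{2}\right) + p = 2 p^{2} + p = p + 2 p^{2}$)
$Z{\left(C \right)} = \frac{2 \left(C + C^{2}\right)}{-3 + C}$ ($Z{\left(C \right)} = \left(C + C C\right) \frac{2}{-3 + C + 0} = \left(C + C^{2}\right) \frac{2}{-3 + C} = \frac{2 \left(C + C^{2}\right)}{-3 + C}$)
$\left(Z{\left(121 \right)} + 10857\right) \left(B{\left(101 \right)} - 9168\right) = \left(2 \cdot 121 \frac{1}{-3 + 121} \left(1 + 121\right) + 10857\right) \left(101 \left(1 + 2 \cdot 101\right) - 9168\right) = \left(2 \cdot 121 \cdot \frac{1}{118} \cdot 122 + 10857\right) \left(101 \left(1 + 202\right) - 9168\right) = \left(2 \cdot 121 \cdot \frac{1}{118} \cdot 122 + 10857\right) \left(101 \cdot 203 - 9168\right) = \left(\frac{14762}{59} + 10857\right) \left(20503 - 9168\right) = \frac{655325}{59} \cdot 11335 = \frac{7428108875}{59}$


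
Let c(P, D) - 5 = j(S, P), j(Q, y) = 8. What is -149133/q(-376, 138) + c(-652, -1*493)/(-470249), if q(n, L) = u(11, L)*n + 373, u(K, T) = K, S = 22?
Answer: 5394584246/136118999 ≈ 39.631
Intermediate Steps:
c(P, D) = 13 (c(P, D) = 5 + 8 = 13)
q(n, L) = 373 + 11*n (q(n, L) = 11*n + 373 = 373 + 11*n)
-149133/q(-376, 138) + c(-652, -1*493)/(-470249) = -149133/(373 + 11*(-376)) + 13/(-470249) = -149133/(373 - 4136) + 13*(-1/470249) = -149133/(-3763) - 1/36173 = -149133*(-1/3763) - 1/36173 = 149133/3763 - 1/36173 = 5394584246/136118999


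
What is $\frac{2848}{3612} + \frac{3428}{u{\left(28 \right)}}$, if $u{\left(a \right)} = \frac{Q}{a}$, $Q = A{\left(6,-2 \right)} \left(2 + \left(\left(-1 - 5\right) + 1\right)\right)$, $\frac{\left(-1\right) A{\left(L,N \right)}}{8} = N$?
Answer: $- \frac{1804987}{903} \approx -1998.9$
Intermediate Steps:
$A{\left(L,N \right)} = - 8 N$
$Q = -48$ ($Q = \left(-8\right) \left(-2\right) \left(2 + \left(\left(-1 - 5\right) + 1\right)\right) = 16 \left(2 + \left(-6 + 1\right)\right) = 16 \left(2 - 5\right) = 16 \left(-3\right) = -48$)
$u{\left(a \right)} = - \frac{48}{a}$
$\frac{2848}{3612} + \frac{3428}{u{\left(28 \right)}} = \frac{2848}{3612} + \frac{3428}{\left(-48\right) \frac{1}{28}} = 2848 \cdot \frac{1}{3612} + \frac{3428}{\left(-48\right) \frac{1}{28}} = \frac{712}{903} + \frac{3428}{- \frac{12}{7}} = \frac{712}{903} + 3428 \left(- \frac{7}{12}\right) = \frac{712}{903} - \frac{5999}{3} = - \frac{1804987}{903}$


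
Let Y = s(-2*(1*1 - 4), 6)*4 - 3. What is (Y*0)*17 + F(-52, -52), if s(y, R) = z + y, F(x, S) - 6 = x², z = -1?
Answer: 2710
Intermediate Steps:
F(x, S) = 6 + x²
s(y, R) = -1 + y
Y = 17 (Y = (-1 - 2*(1*1 - 4))*4 - 3 = (-1 - 2*(1 - 4))*4 - 3 = (-1 - 2*(-3))*4 - 3 = (-1 + 6)*4 - 3 = 5*4 - 3 = 20 - 3 = 17)
(Y*0)*17 + F(-52, -52) = (17*0)*17 + (6 + (-52)²) = 0*17 + (6 + 2704) = 0 + 2710 = 2710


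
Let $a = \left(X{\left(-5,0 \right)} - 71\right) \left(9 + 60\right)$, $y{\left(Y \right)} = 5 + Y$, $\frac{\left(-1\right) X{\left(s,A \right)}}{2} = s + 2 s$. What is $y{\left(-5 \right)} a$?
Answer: $0$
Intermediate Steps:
$X{\left(s,A \right)} = - 6 s$ ($X{\left(s,A \right)} = - 2 \left(s + 2 s\right) = - 2 \cdot 3 s = - 6 s$)
$a = -2829$ ($a = \left(\left(-6\right) \left(-5\right) - 71\right) \left(9 + 60\right) = \left(30 - 71\right) 69 = \left(-41\right) 69 = -2829$)
$y{\left(-5 \right)} a = \left(5 - 5\right) \left(-2829\right) = 0 \left(-2829\right) = 0$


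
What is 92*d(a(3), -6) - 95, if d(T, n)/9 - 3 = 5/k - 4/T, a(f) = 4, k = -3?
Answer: 181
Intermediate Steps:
d(T, n) = 12 - 36/T (d(T, n) = 27 + 9*(5/(-3) - 4/T) = 27 + 9*(5*(-⅓) - 4/T) = 27 + 9*(-5/3 - 4/T) = 27 + (-15 - 36/T) = 12 - 36/T)
92*d(a(3), -6) - 95 = 92*(12 - 36/4) - 95 = 92*(12 - 36*¼) - 95 = 92*(12 - 9) - 95 = 92*3 - 95 = 276 - 95 = 181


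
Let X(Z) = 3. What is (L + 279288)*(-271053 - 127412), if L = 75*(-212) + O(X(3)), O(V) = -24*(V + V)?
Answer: -104893520460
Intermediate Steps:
O(V) = -48*V (O(V) = -24*2*V = -48*V)
L = -16044 (L = 75*(-212) - 48*3 = -15900 - 144 = -16044)
(L + 279288)*(-271053 - 127412) = (-16044 + 279288)*(-271053 - 127412) = 263244*(-398465) = -104893520460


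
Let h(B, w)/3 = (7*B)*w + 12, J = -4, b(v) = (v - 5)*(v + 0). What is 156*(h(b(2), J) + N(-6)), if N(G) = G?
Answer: 83304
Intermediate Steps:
b(v) = v*(-5 + v) (b(v) = (-5 + v)*v = v*(-5 + v))
h(B, w) = 36 + 21*B*w (h(B, w) = 3*((7*B)*w + 12) = 3*(7*B*w + 12) = 3*(12 + 7*B*w) = 36 + 21*B*w)
156*(h(b(2), J) + N(-6)) = 156*((36 + 21*(2*(-5 + 2))*(-4)) - 6) = 156*((36 + 21*(2*(-3))*(-4)) - 6) = 156*((36 + 21*(-6)*(-4)) - 6) = 156*((36 + 504) - 6) = 156*(540 - 6) = 156*534 = 83304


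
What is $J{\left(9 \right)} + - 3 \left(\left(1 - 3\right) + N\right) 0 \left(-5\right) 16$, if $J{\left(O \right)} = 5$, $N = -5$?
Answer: $5$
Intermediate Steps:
$J{\left(9 \right)} + - 3 \left(\left(1 - 3\right) + N\right) 0 \left(-5\right) 16 = 5 + - 3 \left(\left(1 - 3\right) - 5\right) 0 \left(-5\right) 16 = 5 + - 3 \left(-2 - 5\right) 0 \left(-5\right) 16 = 5 + - 3 \left(\left(-7\right) 0\right) \left(-5\right) 16 = 5 + \left(-3\right) 0 \left(-5\right) 16 = 5 + 0 \left(-5\right) 16 = 5 + 0 \cdot 16 = 5 + 0 = 5$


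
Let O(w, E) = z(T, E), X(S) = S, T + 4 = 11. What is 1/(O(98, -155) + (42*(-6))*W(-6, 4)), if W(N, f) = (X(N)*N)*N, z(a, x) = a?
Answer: 1/54439 ≈ 1.8369e-5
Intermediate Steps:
T = 7 (T = -4 + 11 = 7)
W(N, f) = N**3 (W(N, f) = (N*N)*N = N**2*N = N**3)
O(w, E) = 7
1/(O(98, -155) + (42*(-6))*W(-6, 4)) = 1/(7 + (42*(-6))*(-6)**3) = 1/(7 - 252*(-216)) = 1/(7 + 54432) = 1/54439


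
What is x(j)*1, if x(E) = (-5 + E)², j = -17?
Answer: 484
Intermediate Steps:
x(j)*1 = (-5 - 17)²*1 = (-22)²*1 = 484*1 = 484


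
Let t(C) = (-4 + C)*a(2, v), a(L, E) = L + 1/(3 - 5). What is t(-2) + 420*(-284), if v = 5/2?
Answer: -119289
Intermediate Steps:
v = 5/2 (v = 5*(1/2) = 5/2 ≈ 2.5000)
a(L, E) = -1/2 + L (a(L, E) = L + 1/(-2) = L - 1/2 = -1/2 + L)
t(C) = -6 + 3*C/2 (t(C) = (-4 + C)*(-1/2 + 2) = (-4 + C)*(3/2) = -6 + 3*C/2)
t(-2) + 420*(-284) = (-6 + (3/2)*(-2)) + 420*(-284) = (-6 - 3) - 119280 = -9 - 119280 = -119289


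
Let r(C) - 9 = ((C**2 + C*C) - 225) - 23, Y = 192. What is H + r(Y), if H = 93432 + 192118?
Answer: 359039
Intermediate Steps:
H = 285550
r(C) = -239 + 2*C**2 (r(C) = 9 + (((C**2 + C*C) - 225) - 23) = 9 + (((C**2 + C**2) - 225) - 23) = 9 + ((2*C**2 - 225) - 23) = 9 + ((-225 + 2*C**2) - 23) = 9 + (-248 + 2*C**2) = -239 + 2*C**2)
H + r(Y) = 285550 + (-239 + 2*192**2) = 285550 + (-239 + 2*36864) = 285550 + (-239 + 73728) = 285550 + 73489 = 359039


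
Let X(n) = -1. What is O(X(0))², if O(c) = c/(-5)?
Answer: 1/25 ≈ 0.040000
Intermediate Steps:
O(c) = -c/5 (O(c) = c*(-⅕) = -c/5)
O(X(0))² = (-⅕*(-1))² = (⅕)² = 1/25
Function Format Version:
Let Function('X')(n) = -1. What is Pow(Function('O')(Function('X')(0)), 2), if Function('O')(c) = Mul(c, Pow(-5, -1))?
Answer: Rational(1, 25) ≈ 0.040000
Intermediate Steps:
Function('O')(c) = Mul(Rational(-1, 5), c) (Function('O')(c) = Mul(c, Rational(-1, 5)) = Mul(Rational(-1, 5), c))
Pow(Function('O')(Function('X')(0)), 2) = Pow(Mul(Rational(-1, 5), -1), 2) = Pow(Rational(1, 5), 2) = Rational(1, 25)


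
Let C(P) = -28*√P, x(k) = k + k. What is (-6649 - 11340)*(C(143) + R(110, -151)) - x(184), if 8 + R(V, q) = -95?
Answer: 1852499 + 503692*√143 ≈ 7.8758e+6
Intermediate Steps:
R(V, q) = -103 (R(V, q) = -8 - 95 = -103)
x(k) = 2*k
(-6649 - 11340)*(C(143) + R(110, -151)) - x(184) = (-6649 - 11340)*(-28*√143 - 103) - 2*184 = -17989*(-103 - 28*√143) - 1*368 = (1852867 + 503692*√143) - 368 = 1852499 + 503692*√143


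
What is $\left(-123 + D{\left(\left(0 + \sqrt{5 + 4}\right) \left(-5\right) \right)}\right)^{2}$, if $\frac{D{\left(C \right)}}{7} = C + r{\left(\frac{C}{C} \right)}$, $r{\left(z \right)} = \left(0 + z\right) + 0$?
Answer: $48841$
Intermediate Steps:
$r{\left(z \right)} = z$ ($r{\left(z \right)} = z + 0 = z$)
$D{\left(C \right)} = 7 + 7 C$ ($D{\left(C \right)} = 7 \left(C + \frac{C}{C}\right) = 7 \left(C + 1\right) = 7 \left(1 + C\right) = 7 + 7 C$)
$\left(-123 + D{\left(\left(0 + \sqrt{5 + 4}\right) \left(-5\right) \right)}\right)^{2} = \left(-123 + \left(7 + 7 \left(0 + \sqrt{5 + 4}\right) \left(-5\right)\right)\right)^{2} = \left(-123 + \left(7 + 7 \left(0 + \sqrt{9}\right) \left(-5\right)\right)\right)^{2} = \left(-123 + \left(7 + 7 \left(0 + 3\right) \left(-5\right)\right)\right)^{2} = \left(-123 + \left(7 + 7 \cdot 3 \left(-5\right)\right)\right)^{2} = \left(-123 + \left(7 + 7 \left(-15\right)\right)\right)^{2} = \left(-123 + \left(7 - 105\right)\right)^{2} = \left(-123 - 98\right)^{2} = \left(-221\right)^{2} = 48841$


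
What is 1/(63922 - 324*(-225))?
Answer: 1/136822 ≈ 7.3088e-6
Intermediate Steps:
1/(63922 - 324*(-225)) = 1/(63922 + 72900) = 1/136822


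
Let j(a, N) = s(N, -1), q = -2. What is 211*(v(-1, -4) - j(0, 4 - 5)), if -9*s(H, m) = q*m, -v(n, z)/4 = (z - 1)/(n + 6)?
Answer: 8018/9 ≈ 890.89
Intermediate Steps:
v(n, z) = -4*(-1 + z)/(6 + n) (v(n, z) = -4*(z - 1)/(n + 6) = -4*(-1 + z)/(6 + n))
s(H, m) = 2*m/9 (s(H, m) = -(-2)*m/9 = 2*m/9)
j(a, N) = -2/9 (j(a, N) = (2/9)*(-1) = -2/9)
211*(v(-1, -4) - j(0, 4 - 5)) = 211*(4*(1 - 1*(-4))/(6 - 1) - 1*(-2/9)) = 211*(4*(1 + 4)/5 + 2/9) = 211*(4*(⅕)*5 + 2/9) = 211*(4 + 2/9) = 211*(38/9) = 8018/9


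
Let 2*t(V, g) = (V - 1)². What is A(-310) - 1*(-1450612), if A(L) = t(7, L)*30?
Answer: 1451152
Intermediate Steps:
t(V, g) = (-1 + V)²/2 (t(V, g) = (V - 1)²/2 = (-1 + V)²/2)
A(L) = 540 (A(L) = ((-1 + 7)²/2)*30 = ((½)*6²)*30 = ((½)*36)*30 = 18*30 = 540)
A(-310) - 1*(-1450612) = 540 - 1*(-1450612) = 540 + 1450612 = 1451152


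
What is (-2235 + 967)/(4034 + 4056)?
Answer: -634/4045 ≈ -0.15674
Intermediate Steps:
(-2235 + 967)/(4034 + 4056) = -1268/8090 = -1268*1/8090 = -634/4045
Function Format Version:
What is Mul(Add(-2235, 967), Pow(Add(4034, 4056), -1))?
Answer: Rational(-634, 4045) ≈ -0.15674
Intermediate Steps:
Mul(Add(-2235, 967), Pow(Add(4034, 4056), -1)) = Mul(-1268, Pow(8090, -1)) = Mul(-1268, Rational(1, 8090)) = Rational(-634, 4045)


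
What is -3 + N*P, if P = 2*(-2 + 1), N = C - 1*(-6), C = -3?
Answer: -9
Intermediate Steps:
N = 3 (N = -3 - 1*(-6) = -3 + 6 = 3)
P = -2 (P = 2*(-1) = -2)
-3 + N*P = -3 + 3*(-2) = -3 - 6 = -9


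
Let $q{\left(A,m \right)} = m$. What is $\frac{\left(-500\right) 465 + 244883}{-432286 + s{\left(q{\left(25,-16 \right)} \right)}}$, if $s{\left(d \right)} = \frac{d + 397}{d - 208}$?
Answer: $- \frac{2773792}{96832445} \approx -0.028645$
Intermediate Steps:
$s{\left(d \right)} = \frac{397 + d}{-208 + d}$
$\frac{\left(-500\right) 465 + 244883}{-432286 + s{\left(q{\left(25,-16 \right)} \right)}} = \frac{\left(-500\right) 465 + 244883}{-432286 + \frac{397 - 16}{-208 - 16}} = \frac{-232500 + 244883}{-432286 + \frac{1}{-224} \cdot 381} = \frac{12383}{-432286 - \frac{381}{224}} = \frac{12383}{- \frac{96832445}{224}} = 12383 \left(- \frac{224}{96832445}\right) = - \frac{2773792}{96832445}$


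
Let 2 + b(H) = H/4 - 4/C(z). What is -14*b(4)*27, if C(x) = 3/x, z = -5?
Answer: -2142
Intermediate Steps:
b(H) = 14/3 + H/4 (b(H) = -2 + (H/4 - 4/(3/(-5))) = -2 + (H*(1/4) - 4/(3*(-1/5))) = -2 + (H/4 - 4/(-3/5)) = -2 + (H/4 - 4*(-5/3)) = -2 + (H/4 + 20/3) = -2 + (20/3 + H/4) = 14/3 + H/4)
-14*b(4)*27 = -14*(14/3 + (1/4)*4)*27 = -14*(14/3 + 1)*27 = -14*17/3*27 = -238/3*27 = -2142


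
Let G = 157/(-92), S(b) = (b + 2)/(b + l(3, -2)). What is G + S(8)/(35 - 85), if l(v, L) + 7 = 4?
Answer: -4017/2300 ≈ -1.7465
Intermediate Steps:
l(v, L) = -3 (l(v, L) = -7 + 4 = -3)
S(b) = (2 + b)/(-3 + b) (S(b) = (b + 2)/(b - 3) = (2 + b)/(-3 + b))
G = -157/92 (G = 157*(-1/92) = -157/92 ≈ -1.7065)
G + S(8)/(35 - 85) = -157/92 + ((2 + 8)/(-3 + 8))/(35 - 85) = -157/92 + (10/5)/(-50) = -157/92 + ((⅕)*10)*(-1/50) = -157/92 + 2*(-1/50) = -157/92 - 1/25 = -4017/2300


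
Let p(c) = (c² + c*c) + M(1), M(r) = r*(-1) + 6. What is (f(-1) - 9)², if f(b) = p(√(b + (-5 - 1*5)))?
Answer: 676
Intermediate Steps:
M(r) = 6 - r (M(r) = -r + 6 = 6 - r)
p(c) = 5 + 2*c² (p(c) = (c² + c*c) + (6 - 1*1) = (c² + c²) + (6 - 1) = 2*c² + 5 = 5 + 2*c²)
f(b) = -15 + 2*b (f(b) = 5 + 2*(√(b + (-5 - 1*5)))² = 5 + 2*(√(b + (-5 - 5)))² = 5 + 2*(√(b - 10))² = 5 + 2*(√(-10 + b))² = 5 + 2*(-10 + b) = 5 + (-20 + 2*b) = -15 + 2*b)
(f(-1) - 9)² = ((-15 + 2*(-1)) - 9)² = ((-15 - 2) - 9)² = (-17 - 9)² = (-26)² = 676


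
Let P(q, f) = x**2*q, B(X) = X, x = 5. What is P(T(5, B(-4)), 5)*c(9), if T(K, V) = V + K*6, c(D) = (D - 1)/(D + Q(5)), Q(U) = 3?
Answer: 1300/3 ≈ 433.33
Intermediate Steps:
c(D) = (-1 + D)/(3 + D) (c(D) = (D - 1)/(D + 3) = (-1 + D)/(3 + D))
T(K, V) = V + 6*K
P(q, f) = 25*q (P(q, f) = 5**2*q = 25*q)
P(T(5, B(-4)), 5)*c(9) = (25*(-4 + 6*5))*((-1 + 9)/(3 + 9)) = (25*(-4 + 30))*(8/12) = (25*26)*((1/12)*8) = 650*(2/3) = 1300/3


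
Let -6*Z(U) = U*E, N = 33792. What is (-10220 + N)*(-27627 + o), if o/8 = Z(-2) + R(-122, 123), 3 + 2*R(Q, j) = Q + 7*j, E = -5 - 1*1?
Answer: -582204828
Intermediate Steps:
E = -6 (E = -5 - 1 = -6)
Z(U) = U (Z(U) = -U*(-6)/6 = -(-1)*U = U)
R(Q, j) = -3/2 + Q/2 + 7*j/2 (R(Q, j) = -3/2 + (Q + 7*j)/2 = -3/2 + (Q/2 + 7*j/2) = -3/2 + Q/2 + 7*j/2)
o = 2928 (o = 8*(-2 + (-3/2 + (½)*(-122) + (7/2)*123)) = 8*(-2 + (-3/2 - 61 + 861/2)) = 8*(-2 + 368) = 8*366 = 2928)
(-10220 + N)*(-27627 + o) = (-10220 + 33792)*(-27627 + 2928) = 23572*(-24699) = -582204828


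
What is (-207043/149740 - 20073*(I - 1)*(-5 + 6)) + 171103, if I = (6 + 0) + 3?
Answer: 1574908017/149740 ≈ 10518.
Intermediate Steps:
I = 9 (I = 6 + 3 = 9)
(-207043/149740 - 20073*(I - 1)*(-5 + 6)) + 171103 = (-207043/149740 - 20073*(9 - 1)*(-5 + 6)) + 171103 = (-207043*1/149740 - 160584) + 171103 = (-207043/149740 - 20073*8) + 171103 = (-207043/149740 - 160584) + 171103 = -24046055203/149740 + 171103 = 1574908017/149740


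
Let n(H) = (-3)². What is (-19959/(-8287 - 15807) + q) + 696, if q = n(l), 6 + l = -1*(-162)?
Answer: 17006229/24094 ≈ 705.83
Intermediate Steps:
l = 156 (l = -6 - 1*(-162) = -6 + 162 = 156)
n(H) = 9
q = 9
(-19959/(-8287 - 15807) + q) + 696 = (-19959/(-8287 - 15807) + 9) + 696 = (-19959/(-24094) + 9) + 696 = (-19959*(-1/24094) + 9) + 696 = (19959/24094 + 9) + 696 = 236805/24094 + 696 = 17006229/24094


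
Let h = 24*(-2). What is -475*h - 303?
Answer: 22497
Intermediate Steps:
h = -48
-475*h - 303 = -475*(-48) - 303 = 22800 - 303 = 22497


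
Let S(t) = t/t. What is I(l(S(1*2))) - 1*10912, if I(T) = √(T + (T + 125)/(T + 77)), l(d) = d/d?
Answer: -10912 + √442/13 ≈ -10910.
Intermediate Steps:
S(t) = 1
l(d) = 1
I(T) = √(T + (125 + T)/(77 + T))
I(l(S(1*2))) - 1*10912 = √((125 + 1 + 1*(77 + 1))/(77 + 1)) - 1*10912 = √((125 + 1 + 1*78)/78) - 10912 = √((125 + 1 + 78)/78) - 10912 = √((1/78)*204) - 10912 = √(34/13) - 10912 = √442/13 - 10912 = -10912 + √442/13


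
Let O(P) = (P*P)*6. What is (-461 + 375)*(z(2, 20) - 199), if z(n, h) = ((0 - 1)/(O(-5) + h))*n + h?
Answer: 1308576/85 ≈ 15395.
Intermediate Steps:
O(P) = 6*P**2 (O(P) = P**2*6 = 6*P**2)
z(n, h) = h - n/(150 + h) (z(n, h) = ((0 - 1)/(6*(-5)**2 + h))*n + h = (-1/(6*25 + h))*n + h = (-1/(150 + h))*n + h = -n/(150 + h) + h = h - n/(150 + h))
(-461 + 375)*(z(2, 20) - 199) = (-461 + 375)*((20**2 - 1*2 + 150*20)/(150 + 20) - 199) = -86*((400 - 2 + 3000)/170 - 199) = -86*((1/170)*3398 - 199) = -86*(1699/85 - 199) = -86*(-15216/85) = 1308576/85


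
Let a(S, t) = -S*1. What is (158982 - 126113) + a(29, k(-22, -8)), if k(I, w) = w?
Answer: 32840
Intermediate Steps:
a(S, t) = -S
(158982 - 126113) + a(29, k(-22, -8)) = (158982 - 126113) - 1*29 = 32869 - 29 = 32840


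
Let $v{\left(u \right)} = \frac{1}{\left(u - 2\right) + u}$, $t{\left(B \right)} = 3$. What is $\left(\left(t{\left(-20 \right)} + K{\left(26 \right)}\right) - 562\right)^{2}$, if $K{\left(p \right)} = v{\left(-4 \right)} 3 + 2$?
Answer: $\frac{31058329}{100} \approx 3.1058 \cdot 10^{5}$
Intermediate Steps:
$v{\left(u \right)} = \frac{1}{-2 + 2 u}$ ($v{\left(u \right)} = \frac{1}{\left(-2 + u\right) + u} = \frac{1}{-2 + 2 u}$)
$K{\left(p \right)} = \frac{17}{10}$ ($K{\left(p \right)} = \frac{1}{2 \left(-1 - 4\right)} 3 + 2 = \frac{1}{2 \left(-5\right)} 3 + 2 = \frac{1}{2} \left(- \frac{1}{5}\right) 3 + 2 = \left(- \frac{1}{10}\right) 3 + 2 = - \frac{3}{10} + 2 = \frac{17}{10}$)
$\left(\left(t{\left(-20 \right)} + K{\left(26 \right)}\right) - 562\right)^{2} = \left(\left(3 + \frac{17}{10}\right) - 562\right)^{2} = \left(\frac{47}{10} - 562\right)^{2} = \left(- \frac{5573}{10}\right)^{2} = \frac{31058329}{100}$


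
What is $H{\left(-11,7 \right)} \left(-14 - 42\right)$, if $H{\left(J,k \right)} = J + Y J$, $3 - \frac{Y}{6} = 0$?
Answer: $11704$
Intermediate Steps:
$Y = 18$ ($Y = 18 - 0 = 18 + 0 = 18$)
$H{\left(J,k \right)} = 19 J$ ($H{\left(J,k \right)} = J + 18 J = 19 J$)
$H{\left(-11,7 \right)} \left(-14 - 42\right) = 19 \left(-11\right) \left(-14 - 42\right) = \left(-209\right) \left(-56\right) = 11704$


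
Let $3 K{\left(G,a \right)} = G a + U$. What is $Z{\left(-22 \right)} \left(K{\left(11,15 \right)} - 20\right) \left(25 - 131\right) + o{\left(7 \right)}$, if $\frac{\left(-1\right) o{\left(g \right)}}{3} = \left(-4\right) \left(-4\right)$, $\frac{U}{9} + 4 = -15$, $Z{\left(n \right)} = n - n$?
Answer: $-48$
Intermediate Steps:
$Z{\left(n \right)} = 0$
$U = -171$ ($U = -36 + 9 \left(-15\right) = -36 - 135 = -171$)
$K{\left(G,a \right)} = -57 + \frac{G a}{3}$ ($K{\left(G,a \right)} = \frac{G a - 171}{3} = \frac{-171 + G a}{3} = -57 + \frac{G a}{3}$)
$o{\left(g \right)} = -48$ ($o{\left(g \right)} = - 3 \left(\left(-4\right) \left(-4\right)\right) = \left(-3\right) 16 = -48$)
$Z{\left(-22 \right)} \left(K{\left(11,15 \right)} - 20\right) \left(25 - 131\right) + o{\left(7 \right)} = 0 \left(\left(-57 + \frac{1}{3} \cdot 11 \cdot 15\right) - 20\right) \left(25 - 131\right) - 48 = 0 \left(\left(-57 + 55\right) - 20\right) \left(-106\right) - 48 = 0 \left(-2 - 20\right) \left(-106\right) - 48 = 0 \left(\left(-22\right) \left(-106\right)\right) - 48 = 0 \cdot 2332 - 48 = 0 - 48 = -48$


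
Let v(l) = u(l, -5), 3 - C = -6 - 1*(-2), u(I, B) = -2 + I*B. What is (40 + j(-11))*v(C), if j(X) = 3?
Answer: -1591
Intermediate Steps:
u(I, B) = -2 + B*I
C = 7 (C = 3 - (-6 - 1*(-2)) = 3 - (-6 + 2) = 3 - 1*(-4) = 3 + 4 = 7)
v(l) = -2 - 5*l
(40 + j(-11))*v(C) = (40 + 3)*(-2 - 5*7) = 43*(-2 - 35) = 43*(-37) = -1591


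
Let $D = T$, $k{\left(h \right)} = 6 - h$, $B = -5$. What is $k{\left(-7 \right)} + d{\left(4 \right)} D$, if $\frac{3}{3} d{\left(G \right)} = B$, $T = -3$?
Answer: $28$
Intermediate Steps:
$d{\left(G \right)} = -5$
$D = -3$
$k{\left(-7 \right)} + d{\left(4 \right)} D = \left(6 - -7\right) - -15 = \left(6 + 7\right) + 15 = 13 + 15 = 28$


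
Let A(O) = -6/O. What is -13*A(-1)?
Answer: -78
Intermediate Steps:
-13*A(-1) = -(-78)/(-1) = -(-78)*(-1) = -13*6 = -78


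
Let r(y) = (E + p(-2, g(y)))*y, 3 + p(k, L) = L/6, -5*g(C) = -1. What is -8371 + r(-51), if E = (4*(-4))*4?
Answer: -49557/10 ≈ -4955.7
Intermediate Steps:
E = -64 (E = -16*4 = -64)
g(C) = 1/5 (g(C) = -1/5*(-1) = 1/5)
p(k, L) = -3 + L/6
r(y) = -2009*y/30 (r(y) = (-64 + (-3 + (1/6)*(1/5)))*y = (-64 + (-3 + 1/30))*y = (-64 - 89/30)*y = -2009*y/30)
-8371 + r(-51) = -8371 - 2009/30*(-51) = -8371 + 34153/10 = -49557/10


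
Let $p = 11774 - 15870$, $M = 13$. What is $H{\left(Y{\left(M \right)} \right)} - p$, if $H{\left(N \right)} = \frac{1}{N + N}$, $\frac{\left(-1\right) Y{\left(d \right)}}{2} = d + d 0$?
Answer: $\frac{212991}{52} \approx 4096.0$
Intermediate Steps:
$Y{\left(d \right)} = - 2 d$ ($Y{\left(d \right)} = - 2 \left(d + d 0\right) = - 2 \left(d + 0\right) = - 2 d$)
$p = -4096$ ($p = 11774 - 15870 = -4096$)
$H{\left(N \right)} = \frac{1}{2 N}$
$H{\left(Y{\left(M \right)} \right)} - p = \frac{1}{2 \left(\left(-2\right) 13\right)} - -4096 = \frac{1}{2 \left(-26\right)} + 4096 = \frac{1}{2} \left(- \frac{1}{26}\right) + 4096 = - \frac{1}{52} + 4096 = \frac{212991}{52}$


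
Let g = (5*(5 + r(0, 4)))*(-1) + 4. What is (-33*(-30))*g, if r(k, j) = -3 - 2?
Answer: 3960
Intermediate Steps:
r(k, j) = -5
g = 4 (g = (5*(5 - 5))*(-1) + 4 = (5*0)*(-1) + 4 = 0*(-1) + 4 = 0 + 4 = 4)
(-33*(-30))*g = -33*(-30)*4 = 990*4 = 3960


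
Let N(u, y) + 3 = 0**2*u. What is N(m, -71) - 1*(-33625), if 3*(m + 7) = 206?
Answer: 33622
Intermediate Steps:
m = 185/3 (m = -7 + (1/3)*206 = -7 + 206/3 = 185/3 ≈ 61.667)
N(u, y) = -3 (N(u, y) = -3 + 0**2*u = -3 + 0*u = -3 + 0 = -3)
N(m, -71) - 1*(-33625) = -3 - 1*(-33625) = -3 + 33625 = 33622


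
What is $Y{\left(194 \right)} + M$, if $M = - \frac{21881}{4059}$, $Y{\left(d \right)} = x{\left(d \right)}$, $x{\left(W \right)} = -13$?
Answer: $- \frac{74648}{4059} \approx -18.391$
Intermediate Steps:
$Y{\left(d \right)} = -13$
$M = - \frac{21881}{4059}$ ($M = \left(-21881\right) \frac{1}{4059} = - \frac{21881}{4059} \approx -5.3907$)
$Y{\left(194 \right)} + M = -13 - \frac{21881}{4059} = - \frac{74648}{4059}$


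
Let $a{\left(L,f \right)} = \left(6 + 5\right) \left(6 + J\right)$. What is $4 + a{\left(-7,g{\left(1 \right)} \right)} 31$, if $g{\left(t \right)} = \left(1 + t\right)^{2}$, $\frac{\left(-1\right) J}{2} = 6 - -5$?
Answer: $-5452$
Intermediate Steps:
$J = -22$ ($J = - 2 \left(6 - -5\right) = - 2 \left(6 + 5\right) = \left(-2\right) 11 = -22$)
$a{\left(L,f \right)} = -176$ ($a{\left(L,f \right)} = \left(6 + 5\right) \left(6 - 22\right) = 11 \left(-16\right) = -176$)
$4 + a{\left(-7,g{\left(1 \right)} \right)} 31 = 4 - 5456 = -5452$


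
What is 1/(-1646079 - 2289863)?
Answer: -1/3935942 ≈ -2.5407e-7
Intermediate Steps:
1/(-1646079 - 2289863) = 1/(-3935942) = -1/3935942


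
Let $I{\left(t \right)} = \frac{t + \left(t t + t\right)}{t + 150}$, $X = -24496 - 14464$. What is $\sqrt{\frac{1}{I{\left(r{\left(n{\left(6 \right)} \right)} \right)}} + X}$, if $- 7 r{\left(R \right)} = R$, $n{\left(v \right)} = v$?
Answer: $\frac{i \sqrt{156449}}{2} \approx 197.77 i$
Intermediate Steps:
$r{\left(R \right)} = - \frac{R}{7}$
$X = -38960$ ($X = -24496 - 14464 = -38960$)
$I{\left(t \right)} = \frac{t^{2} + 2 t}{150 + t}$ ($I{\left(t \right)} = \frac{t + \left(t^{2} + t\right)}{150 + t} = \frac{t + \left(t + t^{2}\right)}{150 + t} = \frac{t^{2} + 2 t}{150 + t}$)
$\sqrt{\frac{1}{I{\left(r{\left(n{\left(6 \right)} \right)} \right)}} + X} = \sqrt{\frac{1}{\left(- \frac{1}{7}\right) 6 \frac{1}{150 - \frac{6}{7}} \left(2 - \frac{6}{7}\right)} - 38960} = \sqrt{\frac{1}{\left(- \frac{6}{7}\right) \frac{1}{150 - \frac{6}{7}} \left(2 - \frac{6}{7}\right)} - 38960} = \sqrt{\frac{1}{\left(- \frac{6}{7}\right) \frac{1}{\frac{1044}{7}} \cdot \frac{8}{7}} - 38960} = \sqrt{\frac{1}{\left(- \frac{6}{7}\right) \frac{7}{1044} \cdot \frac{8}{7}} - 38960} = \sqrt{\frac{1}{- \frac{4}{609}} - 38960} = \sqrt{- \frac{609}{4} - 38960} = \sqrt{- \frac{156449}{4}} = \frac{i \sqrt{156449}}{2}$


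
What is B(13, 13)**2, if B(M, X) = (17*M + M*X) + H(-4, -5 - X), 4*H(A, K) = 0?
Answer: 152100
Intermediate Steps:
H(A, K) = 0 (H(A, K) = (1/4)*0 = 0)
B(M, X) = 17*M + M*X (B(M, X) = (17*M + M*X) + 0 = 17*M + M*X)
B(13, 13)**2 = (13*(17 + 13))**2 = (13*30)**2 = 390**2 = 152100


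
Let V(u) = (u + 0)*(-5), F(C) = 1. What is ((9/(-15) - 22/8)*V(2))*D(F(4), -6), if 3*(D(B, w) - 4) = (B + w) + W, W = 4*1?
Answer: 737/6 ≈ 122.83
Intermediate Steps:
V(u) = -5*u (V(u) = u*(-5) = -5*u)
W = 4
D(B, w) = 16/3 + B/3 + w/3 (D(B, w) = 4 + ((B + w) + 4)/3 = 4 + (4 + B + w)/3 = 4 + (4/3 + B/3 + w/3) = 16/3 + B/3 + w/3)
((9/(-15) - 22/8)*V(2))*D(F(4), -6) = ((9/(-15) - 22/8)*(-5*2))*(16/3 + (1/3)*1 + (1/3)*(-6)) = ((9*(-1/15) - 22*1/8)*(-10))*(16/3 + 1/3 - 2) = ((-3/5 - 11/4)*(-10))*(11/3) = -67/20*(-10)*(11/3) = (67/2)*(11/3) = 737/6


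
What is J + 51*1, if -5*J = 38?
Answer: 217/5 ≈ 43.400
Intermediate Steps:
J = -38/5 (J = -⅕*38 = -38/5 ≈ -7.6000)
J + 51*1 = -38/5 + 51*1 = -38/5 + 51 = 217/5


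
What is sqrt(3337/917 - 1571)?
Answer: I*sqrt(1317976590)/917 ≈ 39.59*I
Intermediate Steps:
sqrt(3337/917 - 1571) = sqrt(-1437270/917) = I*sqrt(1317976590)/917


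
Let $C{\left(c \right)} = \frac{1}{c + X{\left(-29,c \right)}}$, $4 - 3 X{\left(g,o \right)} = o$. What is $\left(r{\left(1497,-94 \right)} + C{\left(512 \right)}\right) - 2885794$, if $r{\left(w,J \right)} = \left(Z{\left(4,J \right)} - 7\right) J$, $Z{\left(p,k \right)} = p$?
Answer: $- \frac{2966306333}{1028} \approx -2.8855 \cdot 10^{6}$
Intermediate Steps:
$r{\left(w,J \right)} = - 3 J$ ($r{\left(w,J \right)} = \left(4 - 7\right) J = - 3 J$)
$X{\left(g,o \right)} = \frac{4}{3} - \frac{o}{3}$
$C{\left(c \right)} = \frac{1}{\frac{4}{3} + \frac{2 c}{3}}$ ($C{\left(c \right)} = \frac{1}{c - \left(- \frac{4}{3} + \frac{c}{3}\right)} = \frac{1}{\frac{4}{3} + \frac{2 c}{3}}$)
$\left(r{\left(1497,-94 \right)} + C{\left(512 \right)}\right) - 2885794 = \left(\left(-3\right) \left(-94\right) + \frac{3}{2 \left(2 + 512\right)}\right) - 2885794 = \left(282 + \frac{3}{2 \cdot 514}\right) - 2885794 = \left(282 + \frac{3}{2} \cdot \frac{1}{514}\right) - 2885794 = \left(282 + \frac{3}{1028}\right) - 2885794 = \frac{289899}{1028} - 2885794 = - \frac{2966306333}{1028}$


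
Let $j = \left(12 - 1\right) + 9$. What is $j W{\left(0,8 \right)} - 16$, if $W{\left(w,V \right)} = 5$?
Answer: $84$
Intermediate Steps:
$j = 20$ ($j = 11 + 9 = 20$)
$j W{\left(0,8 \right)} - 16 = 20 \cdot 5 - 16 = 100 - 16 = 84$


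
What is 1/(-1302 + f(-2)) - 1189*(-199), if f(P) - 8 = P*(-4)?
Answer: 304281745/1286 ≈ 2.3661e+5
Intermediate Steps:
f(P) = 8 - 4*P (f(P) = 8 + P*(-4) = 8 - 4*P)
1/(-1302 + f(-2)) - 1189*(-199) = 1/(-1302 + (8 - 4*(-2))) - 1189*(-199) = 1/(-1302 + (8 + 8)) + 236611 = 1/(-1302 + 16) + 236611 = 1/(-1286) + 236611 = -1/1286 + 236611 = 304281745/1286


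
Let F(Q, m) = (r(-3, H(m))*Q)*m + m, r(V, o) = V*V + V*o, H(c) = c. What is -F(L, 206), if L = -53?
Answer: -6649268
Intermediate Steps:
r(V, o) = V**2 + V*o
F(Q, m) = m + Q*m*(9 - 3*m) (F(Q, m) = ((-3*(-3 + m))*Q)*m + m = ((9 - 3*m)*Q)*m + m = (Q*(9 - 3*m))*m + m = Q*m*(9 - 3*m) + m = m + Q*m*(9 - 3*m))
-F(L, 206) = -206*(1 + 3*(-53)*(3 - 1*206)) = -206*(1 + 3*(-53)*(3 - 206)) = -206*(1 + 3*(-53)*(-203)) = -206*(1 + 32277) = -206*32278 = -1*6649268 = -6649268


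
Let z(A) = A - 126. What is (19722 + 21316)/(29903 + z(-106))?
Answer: 41038/29671 ≈ 1.3831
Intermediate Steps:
z(A) = -126 + A
(19722 + 21316)/(29903 + z(-106)) = (19722 + 21316)/(29903 + (-126 - 106)) = 41038/(29903 - 232) = 41038/29671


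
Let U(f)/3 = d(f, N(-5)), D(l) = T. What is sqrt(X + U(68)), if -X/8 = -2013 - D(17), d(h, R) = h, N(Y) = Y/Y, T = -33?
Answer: 2*sqrt(4011) ≈ 126.66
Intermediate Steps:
D(l) = -33
N(Y) = 1
U(f) = 3*f
X = 15840 (X = -8*(-2013 - 1*(-33)) = -8*(-2013 + 33) = -8*(-1980) = 15840)
sqrt(X + U(68)) = sqrt(15840 + 3*68) = sqrt(15840 + 204) = sqrt(16044) = 2*sqrt(4011)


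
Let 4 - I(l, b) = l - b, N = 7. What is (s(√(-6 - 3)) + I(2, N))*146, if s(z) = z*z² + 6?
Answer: 2190 - 3942*I ≈ 2190.0 - 3942.0*I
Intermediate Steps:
I(l, b) = 4 + b - l (I(l, b) = 4 - (l - b) = 4 + (b - l) = 4 + b - l)
s(z) = 6 + z³ (s(z) = z³ + 6 = 6 + z³)
(s(√(-6 - 3)) + I(2, N))*146 = ((6 + (√(-6 - 3))³) + (4 + 7 - 1*2))*146 = ((6 + (√(-9))³) + (4 + 7 - 2))*146 = ((6 + (3*I)³) + 9)*146 = ((6 - 27*I) + 9)*146 = (15 - 27*I)*146 = 2190 - 3942*I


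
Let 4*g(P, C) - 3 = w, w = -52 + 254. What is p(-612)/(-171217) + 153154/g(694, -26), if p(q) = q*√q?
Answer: 612616/205 + 3672*I*√17/171217 ≈ 2988.4 + 0.088426*I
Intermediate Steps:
p(q) = q^(3/2)
w = 202
g(P, C) = 205/4 (g(P, C) = ¾ + (¼)*202 = ¾ + 101/2 = 205/4)
p(-612)/(-171217) + 153154/g(694, -26) = (-612)^(3/2)/(-171217) + 153154/(205/4) = -3672*I*√17*(-1/171217) + 153154*(4/205) = 3672*I*√17/171217 + 612616/205 = 612616/205 + 3672*I*√17/171217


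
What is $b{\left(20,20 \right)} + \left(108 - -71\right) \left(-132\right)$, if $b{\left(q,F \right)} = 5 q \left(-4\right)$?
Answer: $-24028$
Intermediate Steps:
$b{\left(q,F \right)} = - 20 q$
$b{\left(20,20 \right)} + \left(108 - -71\right) \left(-132\right) = \left(-20\right) 20 + \left(108 - -71\right) \left(-132\right) = -400 + \left(108 + 71\right) \left(-132\right) = -400 + 179 \left(-132\right) = -400 - 23628 = -24028$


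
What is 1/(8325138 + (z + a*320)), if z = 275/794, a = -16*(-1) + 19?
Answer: 794/6619052647 ≈ 1.1996e-7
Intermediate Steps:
a = 35 (a = 16 + 19 = 35)
z = 275/794 (z = 275*(1/794) = 275/794 ≈ 0.34635)
1/(8325138 + (z + a*320)) = 1/(8325138 + (275/794 + 35*320)) = 1/(8325138 + (275/794 + 11200)) = 1/(8325138 + 8893075/794) = 1/(6619052647/794) = 794/6619052647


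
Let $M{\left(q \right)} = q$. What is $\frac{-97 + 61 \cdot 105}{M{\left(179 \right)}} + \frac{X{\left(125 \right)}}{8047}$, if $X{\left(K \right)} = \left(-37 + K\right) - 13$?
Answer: $\frac{50773901}{1440413} \approx 35.25$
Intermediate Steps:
$X{\left(K \right)} = -50 + K$
$\frac{-97 + 61 \cdot 105}{M{\left(179 \right)}} + \frac{X{\left(125 \right)}}{8047} = \frac{-97 + 61 \cdot 105}{179} + \frac{-50 + 125}{8047} = \left(-97 + 6405\right) \frac{1}{179} + 75 \cdot \frac{1}{8047} = 6308 \cdot \frac{1}{179} + \frac{75}{8047} = \frac{6308}{179} + \frac{75}{8047} = \frac{50773901}{1440413}$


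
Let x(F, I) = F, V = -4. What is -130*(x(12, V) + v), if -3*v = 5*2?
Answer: -3380/3 ≈ -1126.7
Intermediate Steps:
v = -10/3 (v = -5*2/3 = -1/3*10 = -10/3 ≈ -3.3333)
-130*(x(12, V) + v) = -130*(12 - 10/3) = -130*26/3 = -3380/3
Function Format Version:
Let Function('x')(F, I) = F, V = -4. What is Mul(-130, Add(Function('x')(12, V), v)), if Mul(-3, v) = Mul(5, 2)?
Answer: Rational(-3380, 3) ≈ -1126.7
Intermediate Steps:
v = Rational(-10, 3) (v = Mul(Rational(-1, 3), Mul(5, 2)) = Mul(Rational(-1, 3), 10) = Rational(-10, 3) ≈ -3.3333)
Mul(-130, Add(Function('x')(12, V), v)) = Mul(-130, Add(12, Rational(-10, 3))) = Mul(-130, Rational(26, 3)) = Rational(-3380, 3)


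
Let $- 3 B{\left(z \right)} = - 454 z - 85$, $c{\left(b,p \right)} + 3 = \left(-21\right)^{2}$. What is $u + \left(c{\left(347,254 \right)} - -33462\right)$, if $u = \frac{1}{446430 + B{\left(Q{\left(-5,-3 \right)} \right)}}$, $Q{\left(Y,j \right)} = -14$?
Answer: $\frac{45189344103}{1333019} \approx 33900.0$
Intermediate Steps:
$c{\left(b,p \right)} = 438$ ($c{\left(b,p \right)} = -3 + \left(-21\right)^{2} = -3 + 441 = 438$)
$B{\left(z \right)} = \frac{85}{3} + \frac{454 z}{3}$ ($B{\left(z \right)} = - \frac{- 454 z - 85}{3} = - \frac{-85 - 454 z}{3} = \frac{85}{3} + \frac{454 z}{3}$)
$u = \frac{3}{1333019}$ ($u = \frac{1}{446430 + \left(\frac{85}{3} + \frac{454}{3} \left(-14\right)\right)} = \frac{1}{446430 + \left(\frac{85}{3} - \frac{6356}{3}\right)} = \frac{1}{446430 - \frac{6271}{3}} = \frac{1}{\frac{1333019}{3}} = \frac{3}{1333019} \approx 2.2505 \cdot 10^{-6}$)
$u + \left(c{\left(347,254 \right)} - -33462\right) = \frac{3}{1333019} + \left(438 - -33462\right) = \frac{3}{1333019} + \left(438 + 33462\right) = \frac{3}{1333019} + 33900 = \frac{45189344103}{1333019}$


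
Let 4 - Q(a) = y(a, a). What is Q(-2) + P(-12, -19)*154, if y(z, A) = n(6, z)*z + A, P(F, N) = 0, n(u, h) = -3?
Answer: 0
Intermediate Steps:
y(z, A) = A - 3*z (y(z, A) = -3*z + A = A - 3*z)
Q(a) = 4 + 2*a (Q(a) = 4 - (a - 3*a) = 4 - (-2)*a = 4 + 2*a)
Q(-2) + P(-12, -19)*154 = (4 + 2*(-2)) + 0*154 = (4 - 4) + 0 = 0 + 0 = 0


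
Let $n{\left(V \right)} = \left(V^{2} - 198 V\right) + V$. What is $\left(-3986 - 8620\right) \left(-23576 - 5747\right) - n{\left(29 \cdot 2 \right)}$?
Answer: $369653800$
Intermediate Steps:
$n{\left(V \right)} = V^{2} - 197 V$
$\left(-3986 - 8620\right) \left(-23576 - 5747\right) - n{\left(29 \cdot 2 \right)} = \left(-3986 - 8620\right) \left(-23576 - 5747\right) - 29 \cdot 2 \left(-197 + 29 \cdot 2\right) = \left(-12606\right) \left(-29323\right) - 58 \left(-197 + 58\right) = 369645738 - 58 \left(-139\right) = 369645738 - -8062 = 369645738 + 8062 = 369653800$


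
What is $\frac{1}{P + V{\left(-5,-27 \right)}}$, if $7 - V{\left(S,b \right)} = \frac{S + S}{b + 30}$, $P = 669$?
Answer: $\frac{3}{2038} \approx 0.001472$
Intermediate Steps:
$V{\left(S,b \right)} = 7 - \frac{2 S}{30 + b}$ ($V{\left(S,b \right)} = 7 - \frac{S + S}{b + 30} = 7 - \frac{2 S}{30 + b}$)
$\frac{1}{P + V{\left(-5,-27 \right)}} = \frac{1}{669 + \frac{210 - -10 + 7 \left(-27\right)}{30 - 27}} = \frac{1}{669 + \frac{210 + 10 - 189}{3}} = \frac{1}{669 + \frac{1}{3} \cdot 31} = \frac{1}{669 + \frac{31}{3}} = \frac{1}{\frac{2038}{3}} = \frac{3}{2038}$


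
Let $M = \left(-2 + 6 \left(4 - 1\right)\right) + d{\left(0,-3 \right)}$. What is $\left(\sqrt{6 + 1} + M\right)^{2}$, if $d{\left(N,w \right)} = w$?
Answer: $\left(13 + \sqrt{7}\right)^{2} \approx 244.79$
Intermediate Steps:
$M = 13$ ($M = \left(-2 + 6 \left(4 - 1\right)\right) - 3 = \left(-2 + 6 \cdot 3\right) - 3 = \left(-2 + 18\right) - 3 = 16 - 3 = 13$)
$\left(\sqrt{6 + 1} + M\right)^{2} = \left(\sqrt{6 + 1} + 13\right)^{2} = \left(\sqrt{7} + 13\right)^{2} = \left(13 + \sqrt{7}\right)^{2}$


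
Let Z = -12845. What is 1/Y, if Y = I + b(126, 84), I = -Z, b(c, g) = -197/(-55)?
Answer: 55/706672 ≈ 7.7830e-5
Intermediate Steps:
b(c, g) = 197/55 (b(c, g) = -197*(-1/55) = 197/55)
I = 12845 (I = -1*(-12845) = 12845)
Y = 706672/55 (Y = 12845 + 197/55 = 706672/55 ≈ 12849.)
1/Y = 1/(706672/55) = 55/706672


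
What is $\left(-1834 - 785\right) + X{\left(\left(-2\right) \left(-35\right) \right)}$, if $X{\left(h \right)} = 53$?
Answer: $-2566$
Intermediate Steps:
$\left(-1834 - 785\right) + X{\left(\left(-2\right) \left(-35\right) \right)} = \left(-1834 - 785\right) + 53 = -2619 + 53 = -2566$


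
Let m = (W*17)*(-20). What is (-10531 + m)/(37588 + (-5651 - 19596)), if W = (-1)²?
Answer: -1553/1763 ≈ -0.88089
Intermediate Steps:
W = 1
m = -340 (m = (1*17)*(-20) = 17*(-20) = -340)
(-10531 + m)/(37588 + (-5651 - 19596)) = (-10531 - 340)/(37588 + (-5651 - 19596)) = -10871/(37588 - 25247) = -10871/12341 = -10871*1/12341 = -1553/1763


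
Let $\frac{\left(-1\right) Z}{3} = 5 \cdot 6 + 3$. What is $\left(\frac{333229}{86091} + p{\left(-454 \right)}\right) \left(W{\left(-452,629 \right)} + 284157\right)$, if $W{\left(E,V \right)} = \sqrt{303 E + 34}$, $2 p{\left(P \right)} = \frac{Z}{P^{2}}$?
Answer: $\frac{13010519824617561}{11829821704} + \frac{137359134119 i \sqrt{136922}}{35489465112} \approx 1.0998 \cdot 10^{6} + 1432.2 i$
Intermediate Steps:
$Z = -99$ ($Z = - 3 \left(5 \cdot 6 + 3\right) = - 3 \left(30 + 3\right) = \left(-3\right) 33 = -99$)
$p{\left(P \right)} = - \frac{99}{2 P^{2}}$ ($p{\left(P \right)} = \frac{\left(-99\right) \frac{1}{P^{2}}}{2} = - \frac{99}{2 P^{2}}$)
$W{\left(E,V \right)} = \sqrt{34 + 303 E}$
$\left(\frac{333229}{86091} + p{\left(-454 \right)}\right) \left(W{\left(-452,629 \right)} + 284157\right) = \left(\frac{333229}{86091} - \frac{99}{2 \cdot 206116}\right) \left(\sqrt{34 + 303 \left(-452\right)} + 284157\right) = \left(333229 \cdot \frac{1}{86091} - \frac{99}{412232}\right) \left(\sqrt{34 - 136956} + 284157\right) = \left(\frac{333229}{86091} - \frac{99}{412232}\right) \left(\sqrt{-136922} + 284157\right) = \frac{137359134119 \left(i \sqrt{136922} + 284157\right)}{35489465112} = \frac{137359134119 \left(284157 + i \sqrt{136922}\right)}{35489465112} = \frac{13010519824617561}{11829821704} + \frac{137359134119 i \sqrt{136922}}{35489465112}$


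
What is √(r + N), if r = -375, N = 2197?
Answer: √1822 ≈ 42.685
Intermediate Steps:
√(r + N) = √(-375 + 2197) = √1822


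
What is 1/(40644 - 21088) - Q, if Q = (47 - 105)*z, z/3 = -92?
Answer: -313052447/19556 ≈ -16008.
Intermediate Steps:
z = -276 (z = 3*(-92) = -276)
Q = 16008 (Q = (47 - 105)*(-276) = -58*(-276) = 16008)
1/(40644 - 21088) - Q = 1/(40644 - 21088) - 1*16008 = 1/19556 - 16008 = -313052447/19556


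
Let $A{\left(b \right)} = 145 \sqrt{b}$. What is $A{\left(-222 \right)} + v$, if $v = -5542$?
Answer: $-5542 + 145 i \sqrt{222} \approx -5542.0 + 2160.5 i$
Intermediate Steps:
$A{\left(-222 \right)} + v = 145 \sqrt{-222} - 5542 = 145 i \sqrt{222} - 5542 = -5542 + 145 i \sqrt{222}$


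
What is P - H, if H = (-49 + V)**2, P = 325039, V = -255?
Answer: 232623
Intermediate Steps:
H = 92416 (H = (-49 - 255)**2 = (-304)**2 = 92416)
P - H = 325039 - 1*92416 = 325039 - 92416 = 232623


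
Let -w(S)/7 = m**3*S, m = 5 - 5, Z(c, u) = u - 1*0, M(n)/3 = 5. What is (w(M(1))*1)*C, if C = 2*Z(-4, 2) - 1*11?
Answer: 0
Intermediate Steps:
M(n) = 15 (M(n) = 3*5 = 15)
Z(c, u) = u (Z(c, u) = u + 0 = u)
m = 0
C = -7 (C = 2*2 - 1*11 = 4 - 11 = -7)
w(S) = 0 (w(S) = -7*0**3*S = -0*S = -7*0 = 0)
(w(M(1))*1)*C = (0*1)*(-7) = 0*(-7) = 0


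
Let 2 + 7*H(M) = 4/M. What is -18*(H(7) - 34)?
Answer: 30168/49 ≈ 615.67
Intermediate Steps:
H(M) = -2/7 + 4/(7*M) (H(M) = -2/7 + (4/M)/7 = -2/7 + 4/(7*M))
-18*(H(7) - 34) = -18*((2/7)*(2 - 1*7)/7 - 34) = -18*((2/7)*(⅐)*(2 - 7) - 34) = -18*((2/7)*(⅐)*(-5) - 34) = -18*(-10/49 - 34) = -18*(-1676/49) = 30168/49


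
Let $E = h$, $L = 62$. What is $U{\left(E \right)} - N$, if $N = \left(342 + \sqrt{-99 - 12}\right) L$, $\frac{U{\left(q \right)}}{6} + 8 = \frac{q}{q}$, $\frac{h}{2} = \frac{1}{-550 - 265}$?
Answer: $-21246 - 62 i \sqrt{111} \approx -21246.0 - 653.21 i$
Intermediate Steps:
$h = - \frac{2}{815}$ ($h = \frac{2}{-550 - 265} = \frac{2}{-815} = 2 \left(- \frac{1}{815}\right) = - \frac{2}{815} \approx -0.002454$)
$E = - \frac{2}{815} \approx -0.002454$
$U{\left(q \right)} = -42$ ($U{\left(q \right)} = -48 + 6 \frac{q}{q} = -48 + 6 \cdot 1 = -48 + 6 = -42$)
$N = 21204 + 62 i \sqrt{111}$ ($N = \left(342 + \sqrt{-99 - 12}\right) 62 = \left(342 + \sqrt{-111}\right) 62 = \left(342 + i \sqrt{111}\right) 62 = 21204 + 62 i \sqrt{111} \approx 21204.0 + 653.21 i$)
$U{\left(E \right)} - N = -42 - \left(21204 + 62 i \sqrt{111}\right) = -21246 - 62 i \sqrt{111}$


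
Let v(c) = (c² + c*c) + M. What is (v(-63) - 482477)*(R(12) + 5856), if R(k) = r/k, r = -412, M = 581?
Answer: -2759225490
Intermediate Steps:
R(k) = -412/k
v(c) = 581 + 2*c² (v(c) = (c² + c*c) + 581 = (c² + c²) + 581 = 2*c² + 581 = 581 + 2*c²)
(v(-63) - 482477)*(R(12) + 5856) = ((581 + 2*(-63)²) - 482477)*(-412/12 + 5856) = ((581 + 2*3969) - 482477)*(-412*1/12 + 5856) = ((581 + 7938) - 482477)*(-103/3 + 5856) = (8519 - 482477)*(17465/3) = -473958*17465/3 = -2759225490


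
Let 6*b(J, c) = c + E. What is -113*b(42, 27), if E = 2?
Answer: -3277/6 ≈ -546.17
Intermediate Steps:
b(J, c) = ⅓ + c/6 (b(J, c) = (c + 2)/6 = (2 + c)/6 = ⅓ + c/6)
-113*b(42, 27) = -113*(⅓ + (⅙)*27) = -113*(⅓ + 9/2) = -113*29/6 = -3277/6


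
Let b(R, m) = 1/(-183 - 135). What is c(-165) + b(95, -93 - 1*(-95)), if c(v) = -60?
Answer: -19081/318 ≈ -60.003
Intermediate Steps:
b(R, m) = -1/318 (b(R, m) = 1/(-318) = -1/318)
c(-165) + b(95, -93 - 1*(-95)) = -60 - 1/318 = -19081/318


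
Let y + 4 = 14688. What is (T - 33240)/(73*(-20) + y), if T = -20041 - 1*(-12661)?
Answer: -3385/1102 ≈ -3.0717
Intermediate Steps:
T = -7380 (T = -20041 + 12661 = -7380)
y = 14684 (y = -4 + 14688 = 14684)
(T - 33240)/(73*(-20) + y) = (-7380 - 33240)/(73*(-20) + 14684) = -40620/(-1460 + 14684) = -40620/13224 = -40620*1/13224 = -3385/1102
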